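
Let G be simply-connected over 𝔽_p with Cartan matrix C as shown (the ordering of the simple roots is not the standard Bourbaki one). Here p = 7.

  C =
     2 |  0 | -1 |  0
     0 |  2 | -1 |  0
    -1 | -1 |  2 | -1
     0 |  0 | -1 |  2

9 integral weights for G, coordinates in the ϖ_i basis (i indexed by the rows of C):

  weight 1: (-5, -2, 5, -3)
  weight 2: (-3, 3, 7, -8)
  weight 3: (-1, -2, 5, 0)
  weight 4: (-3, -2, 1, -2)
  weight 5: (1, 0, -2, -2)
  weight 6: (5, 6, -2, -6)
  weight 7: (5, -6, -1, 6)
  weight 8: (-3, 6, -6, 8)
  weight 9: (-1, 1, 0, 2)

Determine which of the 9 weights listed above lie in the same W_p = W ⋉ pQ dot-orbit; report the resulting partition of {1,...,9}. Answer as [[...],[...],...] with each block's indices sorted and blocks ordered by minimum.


C ↔ D_4 under row/col permutation; |W(D_4)| = 192.

Ā_7 reps of the 9 weights (D_4, coords as presented):

  λ_1 → (3, 0, 1, 1)
  λ_2 → (3, 1, 0, 2)
  λ_3 → (0, 1, 0, 1)
  λ_4 → (0, 1, 0, 1)
  λ_5 → (0, 1, 0, 1)
  λ_6 → (0, 1, 0, 1)
  λ_7 → (0, 1, 0, 1)
  λ_8 → (3, 2, 0, 0)
  λ_9 → (0, 2, 1, 3)

Partition of {1..9} into 5 W_7-dot-orbits:

[[1], [2], [3, 4, 5, 6, 7], [8], [9]]


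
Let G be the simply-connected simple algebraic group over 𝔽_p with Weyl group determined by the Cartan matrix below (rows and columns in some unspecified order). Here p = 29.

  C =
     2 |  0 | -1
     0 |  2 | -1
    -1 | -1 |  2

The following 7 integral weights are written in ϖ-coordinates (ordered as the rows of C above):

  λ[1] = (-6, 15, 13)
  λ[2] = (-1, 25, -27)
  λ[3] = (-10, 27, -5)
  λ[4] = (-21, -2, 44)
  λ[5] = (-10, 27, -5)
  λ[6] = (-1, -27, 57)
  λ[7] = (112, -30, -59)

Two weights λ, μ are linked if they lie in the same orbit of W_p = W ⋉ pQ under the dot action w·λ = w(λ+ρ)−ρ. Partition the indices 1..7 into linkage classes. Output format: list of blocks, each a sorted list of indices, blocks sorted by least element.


Dynkin diagram of C (from the 4 off-diagonal −1 entries): A_3.

Each λ_j+ρ reduced to Ā_29; 3-tuples below use C's row order:

    λ_1 → (4, 15, 9)
    λ_2 → (26, 0, 0)
    λ_3 → (4, 15, 9)
    λ_4 → (4, 15, 9)
    λ_5 → (4, 15, 9)
    λ_6 → (26, 0, 0)
    λ_7 → (26, 0, 0)

Grouping the 7 weights by Ā_29-representative: 2 linkage classes.

[[1, 3, 4, 5], [2, 6, 7]]


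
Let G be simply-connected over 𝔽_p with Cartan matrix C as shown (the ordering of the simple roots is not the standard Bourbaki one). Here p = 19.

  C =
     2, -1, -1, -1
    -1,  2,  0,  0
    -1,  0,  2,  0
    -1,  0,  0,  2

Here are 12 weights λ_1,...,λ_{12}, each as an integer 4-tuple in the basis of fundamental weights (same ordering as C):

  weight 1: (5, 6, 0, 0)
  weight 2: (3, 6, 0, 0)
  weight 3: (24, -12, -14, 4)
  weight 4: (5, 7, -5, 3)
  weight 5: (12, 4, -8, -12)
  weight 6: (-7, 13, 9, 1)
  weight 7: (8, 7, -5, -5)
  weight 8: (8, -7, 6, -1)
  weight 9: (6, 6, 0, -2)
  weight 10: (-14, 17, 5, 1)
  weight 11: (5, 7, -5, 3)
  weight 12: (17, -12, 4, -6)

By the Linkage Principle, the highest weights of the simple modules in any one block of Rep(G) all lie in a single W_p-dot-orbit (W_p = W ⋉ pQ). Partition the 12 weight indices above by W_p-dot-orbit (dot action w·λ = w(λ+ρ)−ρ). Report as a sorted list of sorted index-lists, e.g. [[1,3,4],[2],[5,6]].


D_4 Cartan matrix, 4 simple roots permuted; ρ=(1,1,1,1).

Folding the 12 weights λ_j+ρ into Ā_19 (reps in the given 4-coord order):

  λ_1 → (4, 7, 1, 1)
  λ_2 → (4, 7, 1, 1)
  λ_3 → (5, 0, 2, 6)
  λ_4 → (1, 8, 4, 4)
  λ_5 → (5, 0, 2, 6)
  λ_6 → (1, 8, 4, 4)
  λ_7 → (1, 8, 4, 4)
  λ_8 → (3, 6, 7, 0)
  λ_9 → (4, 7, 1, 1)
  λ_10 → (5, 0, 2, 6)
  λ_11 → (1, 8, 4, 4)
  λ_12 → (4, 7, 1, 1)

4 distinct reps among the 12 weights ⇒ 4 W_19-linkage classes:

[[1, 2, 9, 12], [3, 5, 10], [4, 6, 7, 11], [8]]


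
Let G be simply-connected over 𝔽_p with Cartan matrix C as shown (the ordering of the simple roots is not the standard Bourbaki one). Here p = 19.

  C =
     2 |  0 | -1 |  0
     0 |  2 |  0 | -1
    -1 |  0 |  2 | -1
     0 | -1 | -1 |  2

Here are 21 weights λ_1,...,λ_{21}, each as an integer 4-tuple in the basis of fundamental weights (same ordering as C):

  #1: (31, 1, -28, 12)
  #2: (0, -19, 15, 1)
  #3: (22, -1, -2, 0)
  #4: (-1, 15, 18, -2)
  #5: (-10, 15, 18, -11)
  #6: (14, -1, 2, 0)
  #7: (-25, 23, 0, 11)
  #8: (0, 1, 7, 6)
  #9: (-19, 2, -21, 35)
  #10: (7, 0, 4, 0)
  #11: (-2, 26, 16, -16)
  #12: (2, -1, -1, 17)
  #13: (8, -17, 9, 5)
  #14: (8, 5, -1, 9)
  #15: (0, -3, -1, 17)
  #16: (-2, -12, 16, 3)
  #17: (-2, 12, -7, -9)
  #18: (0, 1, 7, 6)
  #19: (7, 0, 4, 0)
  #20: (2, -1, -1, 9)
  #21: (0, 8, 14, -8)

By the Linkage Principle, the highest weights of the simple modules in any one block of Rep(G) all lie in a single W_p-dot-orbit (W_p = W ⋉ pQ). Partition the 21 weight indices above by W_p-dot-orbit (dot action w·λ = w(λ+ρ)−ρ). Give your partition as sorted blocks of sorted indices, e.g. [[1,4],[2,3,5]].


A_4 Cartan matrix, 4 simple roots permuted; ρ=(1,1,1,1).

λ_j+ρ reflected into Ā_19 (⟨·,θ^∨⟩≤19); 4-tuples as given:

  1: (8, 1, 5, 1)
  2: (1, 2, 0, 16)
  3: (15, 0, 3, 1)
  4: (15, 0, 3, 1)
  5: (3, 0, 0, 10)
  6: (15, 0, 3, 1)
  7: (8, 1, 5, 1)
  8: (1, 2, 8, 7)
  9: (1, 2, 0, 16)
  10: (8, 1, 5, 1)
  11: (1, 2, 8, 7)
  12: (1, 2, 0, 16)
  13: (3, 0, 0, 10)
  14: (3, 0, 0, 10)
  15: (1, 2, 0, 16)
  16: (1, 2, 8, 7)
  17: (8, 1, 5, 1)
  18: (1, 2, 8, 7)
  19: (8, 1, 5, 1)
  20: (3, 0, 0, 10)
  21: (1, 2, 8, 7)

5 distinct reps among the 21 weights ⇒ 5 W_19-linkage classes:

[[1, 7, 10, 17, 19], [2, 9, 12, 15], [3, 4, 6], [5, 13, 14, 20], [8, 11, 16, 18, 21]]


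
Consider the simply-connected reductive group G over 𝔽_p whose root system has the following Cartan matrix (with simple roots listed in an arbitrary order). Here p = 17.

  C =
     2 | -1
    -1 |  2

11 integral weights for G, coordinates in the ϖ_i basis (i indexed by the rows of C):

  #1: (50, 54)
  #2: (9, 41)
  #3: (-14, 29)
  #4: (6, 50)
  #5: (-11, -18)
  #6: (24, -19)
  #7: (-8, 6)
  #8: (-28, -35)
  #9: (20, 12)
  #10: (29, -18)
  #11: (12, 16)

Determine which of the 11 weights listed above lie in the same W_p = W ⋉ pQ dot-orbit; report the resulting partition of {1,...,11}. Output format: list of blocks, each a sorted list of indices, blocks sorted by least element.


Root system A_2: the 2×2 matrix C matches after relabeling.

W_17-reps of the 11 weights in Ā_17 (same 2-coord order as C):

  [1] (0, 4) · [2] (1, 9) · [3] (0, 4) · [4] (7, 0) · [5] (7, 0) · [6] (1, 9) · [7] (7, 0) · [8] (7, 0) · [9] (0, 4) · [10] (0, 4) · [11] (0, 4)

The 11 indices split into 3 linkage classes (same alcove rep ⇔ same W_17-dot-orbit):

[[1, 3, 9, 10, 11], [2, 6], [4, 5, 7, 8]]


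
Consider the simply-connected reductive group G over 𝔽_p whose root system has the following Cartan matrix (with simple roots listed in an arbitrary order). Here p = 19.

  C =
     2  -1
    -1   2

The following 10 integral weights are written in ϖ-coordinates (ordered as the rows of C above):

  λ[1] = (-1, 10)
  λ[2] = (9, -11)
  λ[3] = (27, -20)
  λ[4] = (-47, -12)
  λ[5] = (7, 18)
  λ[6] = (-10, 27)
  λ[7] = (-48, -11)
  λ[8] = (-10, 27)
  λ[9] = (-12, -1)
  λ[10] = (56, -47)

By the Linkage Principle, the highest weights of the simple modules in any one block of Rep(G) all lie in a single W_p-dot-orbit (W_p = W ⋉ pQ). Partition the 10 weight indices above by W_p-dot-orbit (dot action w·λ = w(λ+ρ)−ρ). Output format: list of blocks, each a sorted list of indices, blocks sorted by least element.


Dynkin diagram of C (from the 2 off-diagonal −1 entries): A_2.

Each λ_j+ρ reduced to Ā_19; 2-tuples below use C's row order:

    1: (0, 11)
    2: (0, 10)
    3: (0, 10)
    4: (0, 11)
    5: (0, 11)
    6: (0, 10)
    7: (0, 10)
    8: (0, 10)
    9: (0, 11)
    10: (0, 11)

The 10 indices split into 2 linkage classes (same alcove rep ⇔ same W_19-dot-orbit):

[[1, 4, 5, 9, 10], [2, 3, 6, 7, 8]]


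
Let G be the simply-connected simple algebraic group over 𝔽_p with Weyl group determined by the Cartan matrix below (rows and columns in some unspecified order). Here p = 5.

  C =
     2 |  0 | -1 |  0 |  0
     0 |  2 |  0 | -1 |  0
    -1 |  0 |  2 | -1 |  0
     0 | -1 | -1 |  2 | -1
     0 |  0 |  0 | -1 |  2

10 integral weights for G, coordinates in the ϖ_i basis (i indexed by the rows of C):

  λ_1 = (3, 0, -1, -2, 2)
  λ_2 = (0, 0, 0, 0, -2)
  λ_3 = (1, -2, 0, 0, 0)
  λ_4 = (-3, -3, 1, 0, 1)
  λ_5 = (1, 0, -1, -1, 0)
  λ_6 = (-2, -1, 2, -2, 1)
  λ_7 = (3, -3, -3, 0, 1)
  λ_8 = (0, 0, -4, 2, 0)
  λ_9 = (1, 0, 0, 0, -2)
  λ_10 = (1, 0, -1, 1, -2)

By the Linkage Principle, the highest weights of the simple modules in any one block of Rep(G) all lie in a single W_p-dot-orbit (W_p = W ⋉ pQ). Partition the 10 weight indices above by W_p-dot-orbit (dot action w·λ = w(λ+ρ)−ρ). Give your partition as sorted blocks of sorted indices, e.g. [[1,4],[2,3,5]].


Root system D_5: the 5×5 matrix C matches after relabeling.

W_5-reps of the 10 weights in Ā_5 (same 5-coord order as C):

  [1] (2, 1, 0, 0, 1) · [2] (1, 1, 1, 0, 1) · [3] (2, 1, 0, 0, 1) · [4] (1, 1, 1, 0, 1) · [5] (2, 1, 0, 0, 1) · [6] (1, 1, 1, 0, 1) · [7] (1, 1, 1, 0, 1) · [8] (2, 1, 0, 0, 1) · [9] (2, 1, 0, 0, 1) · [10] (1, 1, 1, 0, 1)

Grouping the 10 weights by Ā_5-representative: 2 linkage classes.

[[1, 3, 5, 8, 9], [2, 4, 6, 7, 10]]


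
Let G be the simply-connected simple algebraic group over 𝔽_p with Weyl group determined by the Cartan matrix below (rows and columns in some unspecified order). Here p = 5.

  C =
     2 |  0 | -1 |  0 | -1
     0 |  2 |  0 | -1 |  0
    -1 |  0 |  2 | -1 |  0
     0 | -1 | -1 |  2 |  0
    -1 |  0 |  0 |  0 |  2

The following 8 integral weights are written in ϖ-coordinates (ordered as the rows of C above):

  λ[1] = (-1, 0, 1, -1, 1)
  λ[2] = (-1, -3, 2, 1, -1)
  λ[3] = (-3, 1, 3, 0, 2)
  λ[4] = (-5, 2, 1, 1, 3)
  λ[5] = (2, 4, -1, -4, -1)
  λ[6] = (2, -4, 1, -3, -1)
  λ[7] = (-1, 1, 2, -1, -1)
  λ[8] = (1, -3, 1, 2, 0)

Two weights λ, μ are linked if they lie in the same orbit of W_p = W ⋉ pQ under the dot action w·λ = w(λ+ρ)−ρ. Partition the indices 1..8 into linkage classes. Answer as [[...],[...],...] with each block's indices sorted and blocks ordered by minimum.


Cartan matrix: type A_5 (|W|=720); un-permuting the 5 rows.

λ_j+ρ reflected into Ā_5 (⟨·,θ^∨⟩≤5); 5-tuples as given:

  [1] (0, 1, 2, 0, 2) · [2] (0, 2, 3, 0, 0) · [3] (0, 1, 2, 0, 2) · [4] (0, 1, 2, 0, 2) · [5] (0, 2, 3, 0, 0) · [6] (0, 2, 3, 0, 0) · [7] (0, 2, 3, 0, 0) · [8] (0, 1, 2, 0, 2)

The 8 indices split into 2 linkage classes (same alcove rep ⇔ same W_5-dot-orbit):

[[1, 3, 4, 8], [2, 5, 6, 7]]


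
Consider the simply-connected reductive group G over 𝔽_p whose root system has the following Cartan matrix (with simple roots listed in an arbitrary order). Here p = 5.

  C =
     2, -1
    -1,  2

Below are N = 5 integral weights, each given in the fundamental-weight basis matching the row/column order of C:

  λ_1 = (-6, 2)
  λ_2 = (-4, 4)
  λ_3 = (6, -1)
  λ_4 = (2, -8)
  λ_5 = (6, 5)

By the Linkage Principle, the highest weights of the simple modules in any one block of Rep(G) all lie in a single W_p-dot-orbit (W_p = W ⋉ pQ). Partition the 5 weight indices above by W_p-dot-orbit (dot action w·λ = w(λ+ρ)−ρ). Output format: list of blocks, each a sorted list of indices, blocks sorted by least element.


A_2 Cartan matrix, 2 simple roots permuted; ρ=(1,1).

λ_j+ρ reflected into Ā_5 (⟨·,θ^∨⟩≤5); 2-tuples as given:

    [1] (3, 2)
    [2] (3, 2)
    [3] (3, 2)
    [4] (2, 1)
    [5] (2, 1)

2 distinct reps among the 5 weights ⇒ 2 W_5-linkage classes:

[[1, 2, 3], [4, 5]]


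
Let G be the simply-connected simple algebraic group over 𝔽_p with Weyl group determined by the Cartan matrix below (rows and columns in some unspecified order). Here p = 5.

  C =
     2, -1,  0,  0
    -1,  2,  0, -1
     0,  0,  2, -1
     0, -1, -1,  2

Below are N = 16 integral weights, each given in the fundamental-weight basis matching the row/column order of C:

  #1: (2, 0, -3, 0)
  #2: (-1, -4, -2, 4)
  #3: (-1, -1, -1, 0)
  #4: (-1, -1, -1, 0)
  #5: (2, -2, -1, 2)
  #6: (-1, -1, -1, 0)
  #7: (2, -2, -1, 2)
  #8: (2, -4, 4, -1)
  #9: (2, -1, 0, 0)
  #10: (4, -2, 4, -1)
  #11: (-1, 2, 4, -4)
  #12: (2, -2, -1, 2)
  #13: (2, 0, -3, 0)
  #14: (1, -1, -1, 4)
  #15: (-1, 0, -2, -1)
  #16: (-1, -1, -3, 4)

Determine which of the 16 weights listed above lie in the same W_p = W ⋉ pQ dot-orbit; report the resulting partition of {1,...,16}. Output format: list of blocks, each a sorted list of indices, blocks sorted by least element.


Cartan matrix: type A_4 (|W|=120); un-permuting the 4 rows.

Folding the 16 weights λ_j+ρ into Ā_5 (reps in the given 4-coord order):

  λ_1+ρ ↦ (3, 0, 1, 1) · λ_2+ρ ↦ (3, 0, 1, 1) · λ_3+ρ ↦ (0, 0, 0, 1) · λ_4+ρ ↦ (0, 0, 0, 1) · λ_5+ρ ↦ (2, 1, 0, 2) · λ_6+ρ ↦ (0, 0, 0, 1) · λ_7+ρ ↦ (2, 1, 0, 2) · λ_8+ρ ↦ (0, 0, 2, 3) · λ_9+ρ ↦ (3, 0, 1, 1) · λ_10+ρ ↦ (0, 0, 0, 1) · λ_11+ρ ↦ (0, 0, 2, 3) · λ_12+ρ ↦ (2, 1, 0, 2) · λ_13+ρ ↦ (3, 0, 1, 1) · λ_14+ρ ↦ (0, 0, 2, 3) · λ_15+ρ ↦ (0, 0, 0, 1) · λ_16+ρ ↦ (0, 0, 2, 3)

The 16 indices split into 4 linkage classes (same alcove rep ⇔ same W_5-dot-orbit):

[[1, 2, 9, 13], [3, 4, 6, 10, 15], [5, 7, 12], [8, 11, 14, 16]]


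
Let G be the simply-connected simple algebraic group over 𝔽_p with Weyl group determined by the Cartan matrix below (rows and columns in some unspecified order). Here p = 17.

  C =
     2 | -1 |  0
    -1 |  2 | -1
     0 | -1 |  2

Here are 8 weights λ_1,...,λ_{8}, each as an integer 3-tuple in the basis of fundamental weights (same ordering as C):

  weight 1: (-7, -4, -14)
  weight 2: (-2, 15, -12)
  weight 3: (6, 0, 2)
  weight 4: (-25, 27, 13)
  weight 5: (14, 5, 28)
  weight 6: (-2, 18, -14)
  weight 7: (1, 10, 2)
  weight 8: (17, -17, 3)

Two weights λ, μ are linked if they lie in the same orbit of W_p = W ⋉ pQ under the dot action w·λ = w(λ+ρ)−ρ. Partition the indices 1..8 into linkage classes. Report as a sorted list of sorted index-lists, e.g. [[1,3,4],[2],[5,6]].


C ↔ A_3 under row/col permutation; |W(A_3)| = 24.

Folding the 8 weights λ_j+ρ into Ā_17 (reps in the given 3-coord order):

  1: (8, 3, 1);  2: (1, 4, 11);  3: (7, 1, 3);  4: (7, 1, 3);  5: (1, 4, 11);  6: (1, 4, 11);  7: (2, 11, 3);  8: (1, 4, 11)

4 distinct reps among the 8 weights ⇒ 4 W_17-linkage classes:

[[1], [2, 5, 6, 8], [3, 4], [7]]


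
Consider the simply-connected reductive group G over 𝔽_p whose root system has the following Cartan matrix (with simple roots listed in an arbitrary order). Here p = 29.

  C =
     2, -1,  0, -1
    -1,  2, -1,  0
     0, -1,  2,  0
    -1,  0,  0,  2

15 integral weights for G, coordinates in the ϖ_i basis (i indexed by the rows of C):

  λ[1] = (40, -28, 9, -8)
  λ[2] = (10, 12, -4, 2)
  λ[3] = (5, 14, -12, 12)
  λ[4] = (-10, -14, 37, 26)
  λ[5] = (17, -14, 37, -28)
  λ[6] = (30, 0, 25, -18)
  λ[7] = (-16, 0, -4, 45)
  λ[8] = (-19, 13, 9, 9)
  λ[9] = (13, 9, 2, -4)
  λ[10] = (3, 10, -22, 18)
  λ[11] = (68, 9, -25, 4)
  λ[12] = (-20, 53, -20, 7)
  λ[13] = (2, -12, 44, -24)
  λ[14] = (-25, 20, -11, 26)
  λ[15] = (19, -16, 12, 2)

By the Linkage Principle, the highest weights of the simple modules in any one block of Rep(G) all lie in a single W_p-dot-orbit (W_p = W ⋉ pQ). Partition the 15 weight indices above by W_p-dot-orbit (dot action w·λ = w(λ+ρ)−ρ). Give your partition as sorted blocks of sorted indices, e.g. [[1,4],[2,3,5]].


Root system A_4: the 4×4 matrix C matches after relabeling.

Folding the 15 weights λ_j+ρ into Ā_29 (reps in the given 4-coord order):

  λ_1 → (2, 10, 5, 5);  λ_2 → (11, 10, 3, 3);  λ_3 → (6, 4, 6, 8);  λ_4 → (4, 9, 2, 9);  λ_5 → (4, 9, 2, 9);  λ_6 → (0, 2, 1, 12);  λ_7 → (0, 2, 1, 12);  λ_8 → (6, 4, 6, 8);  λ_9 → (11, 10, 3, 3);  λ_10 → (6, 4, 6, 8);  λ_11 → (11, 10, 3, 3);  λ_12 → (6, 4, 6, 8);  λ_13 → (5, 13, 2, 3);  λ_14 → (11, 10, 3, 3);  λ_15 → (5, 13, 2, 3)

Linkage partition of the 15 weights (6 classes, p=29):

[[1], [2, 9, 11, 14], [3, 8, 10, 12], [4, 5], [6, 7], [13, 15]]


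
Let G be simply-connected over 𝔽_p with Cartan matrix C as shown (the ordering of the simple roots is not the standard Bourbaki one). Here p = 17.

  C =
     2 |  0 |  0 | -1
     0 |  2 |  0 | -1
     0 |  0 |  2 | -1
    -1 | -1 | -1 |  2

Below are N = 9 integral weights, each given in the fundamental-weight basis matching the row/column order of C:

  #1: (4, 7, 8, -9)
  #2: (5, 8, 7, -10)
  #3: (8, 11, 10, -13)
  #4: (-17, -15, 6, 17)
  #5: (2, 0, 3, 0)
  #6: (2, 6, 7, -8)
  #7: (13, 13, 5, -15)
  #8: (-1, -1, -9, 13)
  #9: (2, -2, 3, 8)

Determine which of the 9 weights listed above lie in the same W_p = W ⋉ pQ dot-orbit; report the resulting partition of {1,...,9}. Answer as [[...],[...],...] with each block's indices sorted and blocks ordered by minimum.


Cartan matrix: type D_4 (|W|=192); un-permuting the 4 rows.

Ā_17 reps of the 9 weights (D_4, coords as presented):

  λ_1+ρ ↦ (3, 0, 1, 5)
  λ_2+ρ ↦ (3, 0, 1, 5)
  λ_3+ρ ↦ (3, 0, 1, 5)
  λ_4+ρ ↦ (3, 1, 4, 1)
  λ_5+ρ ↦ (3, 1, 4, 1)
  λ_6+ρ ↦ (4, 0, 1, 3)
  λ_7+ρ ↦ (0, 0, 8, 3)
  λ_8+ρ ↦ (0, 0, 8, 3)
  λ_9+ρ ↦ (3, 1, 4, 1)

Partition of {1..9} into 4 W_17-dot-orbits:

[[1, 2, 3], [4, 5, 9], [6], [7, 8]]


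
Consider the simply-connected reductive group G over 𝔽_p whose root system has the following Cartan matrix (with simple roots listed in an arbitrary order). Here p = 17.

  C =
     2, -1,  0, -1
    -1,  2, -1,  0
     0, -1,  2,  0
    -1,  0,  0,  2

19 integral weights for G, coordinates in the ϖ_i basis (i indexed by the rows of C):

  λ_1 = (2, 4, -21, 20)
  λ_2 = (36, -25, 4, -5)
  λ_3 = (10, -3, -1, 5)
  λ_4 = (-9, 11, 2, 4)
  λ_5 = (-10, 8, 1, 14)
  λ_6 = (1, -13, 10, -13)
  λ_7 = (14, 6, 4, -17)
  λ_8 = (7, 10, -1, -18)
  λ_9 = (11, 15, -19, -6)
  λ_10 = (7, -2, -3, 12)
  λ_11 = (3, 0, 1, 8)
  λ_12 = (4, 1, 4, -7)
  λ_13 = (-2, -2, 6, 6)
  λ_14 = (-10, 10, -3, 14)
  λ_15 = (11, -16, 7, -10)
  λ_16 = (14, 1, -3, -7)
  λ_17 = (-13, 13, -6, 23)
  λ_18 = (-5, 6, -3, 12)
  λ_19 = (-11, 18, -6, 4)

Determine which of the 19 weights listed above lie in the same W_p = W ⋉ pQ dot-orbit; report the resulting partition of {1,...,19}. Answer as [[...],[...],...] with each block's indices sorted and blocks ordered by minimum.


Cartan matrix: type A_4 (|W|=120); un-permuting the 4 rows.

Ā_17 reps of the 19 weights (A_4, coords as presented):

  1: (5, 4, 3, 3) · 2: (4, 1, 2, 9) · 3: (9, 0, 2, 6) · 4: (5, 4, 3, 3) · 5: (9, 0, 2, 6) · 6: (1, 1, 5, 5) · 7: (1, 1, 5, 5) · 8: (9, 0, 2, 6) · 9: (1, 1, 5, 5) · 10: (4, 1, 2, 9) · 11: (4, 1, 2, 9) · 12: (1, 1, 5, 5) · 13: (1, 1, 5, 5) · 14: (9, 0, 2, 6) · 15: (5, 4, 3, 3) · 16: (9, 0, 2, 6) · 17: (5, 4, 3, 3) · 18: (4, 1, 2, 9) · 19: (5, 4, 3, 3)

Linkage partition of the 19 weights (4 classes, p=17):

[[1, 4, 15, 17, 19], [2, 10, 11, 18], [3, 5, 8, 14, 16], [6, 7, 9, 12, 13]]


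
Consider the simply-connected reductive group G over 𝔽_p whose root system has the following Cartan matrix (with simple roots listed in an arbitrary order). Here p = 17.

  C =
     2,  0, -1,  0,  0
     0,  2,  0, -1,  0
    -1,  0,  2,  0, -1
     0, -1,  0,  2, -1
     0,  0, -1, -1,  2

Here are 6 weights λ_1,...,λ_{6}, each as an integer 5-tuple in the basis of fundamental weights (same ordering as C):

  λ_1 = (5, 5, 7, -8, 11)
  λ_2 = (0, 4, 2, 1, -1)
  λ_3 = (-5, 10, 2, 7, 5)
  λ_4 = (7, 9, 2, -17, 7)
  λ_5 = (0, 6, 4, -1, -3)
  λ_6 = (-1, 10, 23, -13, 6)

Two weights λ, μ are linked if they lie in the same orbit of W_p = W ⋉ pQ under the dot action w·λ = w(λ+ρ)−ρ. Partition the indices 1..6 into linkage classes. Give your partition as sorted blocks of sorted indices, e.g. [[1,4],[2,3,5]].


Cartan matrix: type A_5 (|W|=720); un-permuting the 5 rows.

W_17-reps of the 6 weights in Ā_17 (same 5-coord order as C):

  λ_1+ρ ↦ (1, 4, 5, 2, 3) · λ_2+ρ ↦ (1, 5, 3, 2, 0) · λ_3+ρ ↦ (1, 0, 5, 6, 2) · λ_4+ρ ↦ (1, 4, 5, 2, 3) · λ_5+ρ ↦ (1, 5, 3, 2, 0) · λ_6+ρ ↦ (1, 5, 3, 2, 0)

These 6 weights hit 3 W_17-dot-orbits; sizes (2, 3, 1):

[[1, 4], [2, 5, 6], [3]]


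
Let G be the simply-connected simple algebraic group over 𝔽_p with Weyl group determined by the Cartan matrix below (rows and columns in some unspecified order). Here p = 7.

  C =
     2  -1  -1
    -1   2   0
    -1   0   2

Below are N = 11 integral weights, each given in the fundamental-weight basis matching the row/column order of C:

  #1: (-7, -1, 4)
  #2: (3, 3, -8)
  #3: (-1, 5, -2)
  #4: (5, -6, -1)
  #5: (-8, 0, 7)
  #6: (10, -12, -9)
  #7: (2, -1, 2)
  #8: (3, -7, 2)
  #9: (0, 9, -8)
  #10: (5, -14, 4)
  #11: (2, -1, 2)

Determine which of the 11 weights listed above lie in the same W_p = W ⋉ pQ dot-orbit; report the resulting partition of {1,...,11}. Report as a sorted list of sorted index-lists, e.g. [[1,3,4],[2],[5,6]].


Dynkin diagram of C (from the 4 off-diagonal −1 entries): A_3.

W_7-reps of the 11 weights in Ā_7 (same 3-coord order as C):

    1: (1, 5, 0)
    2: (3, 0, 3)
    3: (1, 5, 0)
    4: (1, 5, 0)
    5: (1, 5, 0)
    6: (3, 0, 3)
    7: (3, 0, 3)
    8: (2, 4, 1)
    9: (3, 0, 3)
    10: (1, 0, 4)
    11: (3, 0, 3)

4 distinct reps among the 11 weights ⇒ 4 W_7-linkage classes:

[[1, 3, 4, 5], [2, 6, 7, 9, 11], [8], [10]]


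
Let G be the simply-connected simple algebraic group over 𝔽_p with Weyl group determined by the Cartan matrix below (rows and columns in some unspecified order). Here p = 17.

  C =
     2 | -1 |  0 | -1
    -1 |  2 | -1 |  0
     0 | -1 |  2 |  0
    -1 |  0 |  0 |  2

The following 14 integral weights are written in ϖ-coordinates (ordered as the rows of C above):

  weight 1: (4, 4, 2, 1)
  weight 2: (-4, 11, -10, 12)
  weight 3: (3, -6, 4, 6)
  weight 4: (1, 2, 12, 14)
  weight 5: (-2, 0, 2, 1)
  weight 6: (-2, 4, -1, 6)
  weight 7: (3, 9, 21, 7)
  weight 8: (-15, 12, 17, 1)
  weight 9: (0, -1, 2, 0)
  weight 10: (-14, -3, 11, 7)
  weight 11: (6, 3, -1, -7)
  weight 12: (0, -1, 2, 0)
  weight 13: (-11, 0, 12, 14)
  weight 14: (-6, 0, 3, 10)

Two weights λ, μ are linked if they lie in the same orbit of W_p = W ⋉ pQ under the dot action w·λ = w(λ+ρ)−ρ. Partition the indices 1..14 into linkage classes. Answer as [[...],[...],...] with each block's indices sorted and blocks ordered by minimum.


Cartan matrix: type A_4 (|W|=120); un-permuting the 4 rows.

Folding the 14 weights λ_j+ρ into Ā_17 (reps in the given 4-coord order):

  λ_1+ρ ↦ (5, 5, 3, 2);  λ_2+ρ ↦ (3, 0, 4, 5);  λ_3+ρ ↦ (1, 4, 0, 6);  λ_4+ρ ↦ (1, 0, 3, 1);  λ_5+ρ ↦ (1, 0, 3, 1);  λ_6+ρ ↦ (1, 4, 0, 6);  λ_7+ρ ↦ (5, 5, 3, 2);  λ_8+ρ ↦ (1, 0, 3, 1);  λ_9+ρ ↦ (1, 0, 3, 1);  λ_10+ρ ↦ (5, 5, 3, 2);  λ_11+ρ ↦ (1, 4, 0, 6);  λ_12+ρ ↦ (1, 0, 3, 1);  λ_13+ρ ↦ (1, 9, 2, 3);  λ_14+ρ ↦ (1, 4, 0, 6)

Partition of {1..14} into 5 W_17-dot-orbits:

[[1, 7, 10], [2], [3, 6, 11, 14], [4, 5, 8, 9, 12], [13]]


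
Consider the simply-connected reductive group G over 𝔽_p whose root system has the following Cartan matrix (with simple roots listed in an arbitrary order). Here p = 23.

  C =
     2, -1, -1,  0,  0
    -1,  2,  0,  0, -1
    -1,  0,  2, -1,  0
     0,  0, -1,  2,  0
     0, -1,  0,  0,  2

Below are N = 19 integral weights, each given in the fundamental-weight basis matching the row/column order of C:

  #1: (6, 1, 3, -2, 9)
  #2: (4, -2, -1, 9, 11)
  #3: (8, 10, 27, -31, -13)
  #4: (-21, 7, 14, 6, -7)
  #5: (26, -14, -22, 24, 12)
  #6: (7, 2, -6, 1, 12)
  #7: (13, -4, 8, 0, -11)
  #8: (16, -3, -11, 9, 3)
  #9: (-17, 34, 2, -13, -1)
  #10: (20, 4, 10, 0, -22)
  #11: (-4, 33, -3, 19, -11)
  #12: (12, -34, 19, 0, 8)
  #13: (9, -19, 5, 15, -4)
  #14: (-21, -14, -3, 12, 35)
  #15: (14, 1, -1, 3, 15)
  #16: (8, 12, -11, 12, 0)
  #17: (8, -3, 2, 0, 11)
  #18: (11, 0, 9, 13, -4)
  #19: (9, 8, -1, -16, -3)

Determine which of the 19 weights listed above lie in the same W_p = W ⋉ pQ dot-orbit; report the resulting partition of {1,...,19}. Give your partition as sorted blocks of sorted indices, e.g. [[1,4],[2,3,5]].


Dynkin diagram of C (from the 8 off-diagonal −1 entries): A_5.

Folding the 19 weights λ_j+ρ into Ā_23 (reps in the given 5-coord order):

  λ_1 → (7, 2, 3, 1, 10) · λ_2 → (4, 1, 0, 7, 8) · λ_3 → (2, 6, 3, 2, 1) · λ_4 → (3, 3, 2, 2, 12) · λ_5 → (5, 2, 10, 0, 2) · λ_6 → (3, 3, 2, 2, 12) · λ_7 → (1, 10, 9, 0, 2) · λ_8 → (5, 2, 10, 0, 2) · λ_9 → (7, 2, 3, 1, 10) · λ_10 → (2, 6, 3, 2, 1) · λ_11 → (3, 3, 2, 2, 12) · λ_12 → (1, 10, 9, 0, 2) · λ_13 → (2, 6, 3, 2, 1) · λ_14 → (1, 10, 9, 0, 2) · λ_15 → (5, 2, 10, 0, 2) · λ_16 → (1, 10, 9, 0, 2) · λ_17 → (7, 2, 3, 1, 10) · λ_18 → (1, 10, 9, 0, 2) · λ_19 → (5, 2, 10, 0, 2)

6 distinct reps among the 19 weights ⇒ 6 W_23-linkage classes:

[[1, 9, 17], [2], [3, 10, 13], [4, 6, 11], [5, 8, 15, 19], [7, 12, 14, 16, 18]]


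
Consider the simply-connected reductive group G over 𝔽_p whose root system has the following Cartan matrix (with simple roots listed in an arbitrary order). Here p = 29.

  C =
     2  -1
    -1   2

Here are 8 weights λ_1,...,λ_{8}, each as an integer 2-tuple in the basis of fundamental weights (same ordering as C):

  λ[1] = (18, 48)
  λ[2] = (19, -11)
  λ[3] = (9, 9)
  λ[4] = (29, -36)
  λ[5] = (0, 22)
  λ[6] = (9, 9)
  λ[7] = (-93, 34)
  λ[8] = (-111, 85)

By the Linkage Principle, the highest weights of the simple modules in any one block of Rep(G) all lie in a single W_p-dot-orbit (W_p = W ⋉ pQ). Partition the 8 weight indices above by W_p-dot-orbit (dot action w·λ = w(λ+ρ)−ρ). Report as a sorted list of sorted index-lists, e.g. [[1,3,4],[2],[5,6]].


C ↔ A_2 under row/col permutation; |W(A_2)| = 6.

Each λ_j+ρ reduced to Ā_29; 2-tuples below use C's row order:

  λ_1 → (10, 10)
  λ_2 → (10, 10)
  λ_3 → (10, 10)
  λ_4 → (1, 23)
  λ_5 → (1, 23)
  λ_6 → (10, 10)
  λ_7 → (1, 23)
  λ_8 → (1, 23)

Linkage partition of the 8 weights (2 classes, p=29):

[[1, 2, 3, 6], [4, 5, 7, 8]]


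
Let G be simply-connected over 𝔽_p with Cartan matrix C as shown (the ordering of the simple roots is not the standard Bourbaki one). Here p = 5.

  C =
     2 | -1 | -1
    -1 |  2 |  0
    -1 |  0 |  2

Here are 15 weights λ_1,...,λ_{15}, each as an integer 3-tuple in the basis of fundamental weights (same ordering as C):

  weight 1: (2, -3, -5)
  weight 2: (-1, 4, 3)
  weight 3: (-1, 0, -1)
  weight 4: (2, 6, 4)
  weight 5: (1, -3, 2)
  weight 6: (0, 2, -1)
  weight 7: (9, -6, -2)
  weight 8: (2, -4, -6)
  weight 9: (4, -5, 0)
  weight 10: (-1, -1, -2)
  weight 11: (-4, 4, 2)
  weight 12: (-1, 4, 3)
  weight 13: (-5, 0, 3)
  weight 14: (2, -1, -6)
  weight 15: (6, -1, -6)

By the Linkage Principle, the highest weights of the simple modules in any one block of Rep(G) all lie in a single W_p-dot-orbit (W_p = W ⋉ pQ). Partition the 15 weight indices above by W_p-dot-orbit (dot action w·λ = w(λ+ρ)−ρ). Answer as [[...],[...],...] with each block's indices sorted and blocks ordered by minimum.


Cartan matrix: type A_3 (|W|=24); un-permuting the 3 rows.

W_5-reps of the 15 weights in Ā_5 (same 3-coord order as C):

  1: (2, 1, 1)
  2: (0, 1, 0)
  3: (0, 1, 0)
  4: (3, 2, 0)
  5: (0, 2, 3)
  6: (1, 3, 0)
  7: (0, 0, 4)
  8: (3, 2, 0)
  9: (1, 3, 0)
  10: (0, 1, 0)
  11: (3, 2, 0)
  12: (0, 1, 0)
  13: (1, 3, 0)
  14: (0, 2, 3)
  15: (0, 2, 3)

Grouping the 15 weights by Ā_5-representative: 6 linkage classes.

[[1], [2, 3, 10, 12], [4, 8, 11], [5, 14, 15], [6, 9, 13], [7]]


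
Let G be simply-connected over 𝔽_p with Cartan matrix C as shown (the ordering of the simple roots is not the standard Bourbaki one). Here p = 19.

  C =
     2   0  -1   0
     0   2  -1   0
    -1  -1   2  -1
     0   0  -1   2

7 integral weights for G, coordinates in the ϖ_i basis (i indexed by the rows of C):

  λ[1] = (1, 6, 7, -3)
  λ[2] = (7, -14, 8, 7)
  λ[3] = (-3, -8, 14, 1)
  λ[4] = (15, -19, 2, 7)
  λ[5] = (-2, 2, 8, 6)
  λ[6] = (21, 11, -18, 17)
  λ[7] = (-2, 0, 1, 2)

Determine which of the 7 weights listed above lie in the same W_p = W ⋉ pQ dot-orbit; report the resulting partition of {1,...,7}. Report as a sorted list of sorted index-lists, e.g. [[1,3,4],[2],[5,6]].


Dynkin diagram of C (from the 6 off-diagonal −1 entries): D_4.

λ_j+ρ reflected into Ā_19 (⟨·,θ^∨⟩≤19); 4-tuples as given:

    [1] (2, 7, 2, 2)
    [2] (2, 7, 2, 2)
    [3] (2, 7, 2, 2)
    [4] (1, 3, 0, 7)
    [5] (1, 3, 0, 7)
    [6] (1, 1, 1, 3)
    [7] (1, 1, 1, 3)

3 distinct reps among the 7 weights ⇒ 3 W_19-linkage classes:

[[1, 2, 3], [4, 5], [6, 7]]


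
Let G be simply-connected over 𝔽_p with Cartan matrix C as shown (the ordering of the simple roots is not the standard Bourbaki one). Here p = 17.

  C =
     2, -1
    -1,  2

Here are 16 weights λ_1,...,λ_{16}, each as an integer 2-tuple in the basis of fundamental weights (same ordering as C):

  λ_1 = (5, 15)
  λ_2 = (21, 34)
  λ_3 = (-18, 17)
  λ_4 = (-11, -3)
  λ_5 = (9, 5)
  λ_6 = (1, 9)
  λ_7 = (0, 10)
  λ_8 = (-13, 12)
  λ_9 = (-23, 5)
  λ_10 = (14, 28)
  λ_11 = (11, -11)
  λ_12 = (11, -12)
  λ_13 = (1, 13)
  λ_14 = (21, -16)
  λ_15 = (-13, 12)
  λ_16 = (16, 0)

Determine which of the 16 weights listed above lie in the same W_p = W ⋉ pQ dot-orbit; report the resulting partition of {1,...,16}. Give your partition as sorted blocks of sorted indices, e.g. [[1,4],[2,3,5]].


Dynkin diagram of C (from the 2 off-diagonal −1 entries): A_2.

Each λ_j+ρ reduced to Ā_17; 2-tuples below use C's row order:

    λ_1+ρ ↦ (1, 11)
    λ_2+ρ ↦ (1, 11)
    λ_3+ρ ↦ (16, 0)
    λ_4+ρ ↦ (2, 10)
    λ_5+ρ ↦ (10, 6)
    λ_6+ρ ↦ (2, 10)
    λ_7+ρ ↦ (1, 11)
    λ_8+ρ ↦ (12, 1)
    λ_9+ρ ↦ (1, 11)
    λ_10+ρ ↦ (2, 10)
    λ_11+ρ ↦ (2, 10)
    λ_12+ρ ↦ (1, 11)
    λ_13+ρ ↦ (2, 14)
    λ_14+ρ ↦ (2, 10)
    λ_15+ρ ↦ (12, 1)
    λ_16+ρ ↦ (16, 0)

6 distinct reps among the 16 weights ⇒ 6 W_17-linkage classes:

[[1, 2, 7, 9, 12], [3, 16], [4, 6, 10, 11, 14], [5], [8, 15], [13]]


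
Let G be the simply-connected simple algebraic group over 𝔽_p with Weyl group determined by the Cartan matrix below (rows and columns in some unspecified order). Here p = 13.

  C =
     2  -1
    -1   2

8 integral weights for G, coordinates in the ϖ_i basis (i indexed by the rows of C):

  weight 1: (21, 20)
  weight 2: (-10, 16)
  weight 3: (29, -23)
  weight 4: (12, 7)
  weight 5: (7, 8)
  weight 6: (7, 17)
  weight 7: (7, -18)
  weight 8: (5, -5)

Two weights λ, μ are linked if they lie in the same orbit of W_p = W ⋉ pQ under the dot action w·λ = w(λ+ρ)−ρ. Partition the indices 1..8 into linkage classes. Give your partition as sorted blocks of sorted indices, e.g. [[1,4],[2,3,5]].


Dynkin diagram of C (from the 2 off-diagonal −1 entries): A_2.

Each λ_j+ρ reduced to Ā_13; 2-tuples below use C's row order:

  λ_1+ρ ↦ (5, 4)
  λ_2+ρ ↦ (5, 4)
  λ_3+ρ ↦ (5, 4)
  λ_4+ρ ↦ (5, 0)
  λ_5+ρ ↦ (4, 5)
  λ_6+ρ ↦ (5, 0)
  λ_7+ρ ↦ (5, 4)
  λ_8+ρ ↦ (2, 4)

These 8 weights hit 4 W_13-dot-orbits; sizes (4, 2, 1, 1):

[[1, 2, 3, 7], [4, 6], [5], [8]]


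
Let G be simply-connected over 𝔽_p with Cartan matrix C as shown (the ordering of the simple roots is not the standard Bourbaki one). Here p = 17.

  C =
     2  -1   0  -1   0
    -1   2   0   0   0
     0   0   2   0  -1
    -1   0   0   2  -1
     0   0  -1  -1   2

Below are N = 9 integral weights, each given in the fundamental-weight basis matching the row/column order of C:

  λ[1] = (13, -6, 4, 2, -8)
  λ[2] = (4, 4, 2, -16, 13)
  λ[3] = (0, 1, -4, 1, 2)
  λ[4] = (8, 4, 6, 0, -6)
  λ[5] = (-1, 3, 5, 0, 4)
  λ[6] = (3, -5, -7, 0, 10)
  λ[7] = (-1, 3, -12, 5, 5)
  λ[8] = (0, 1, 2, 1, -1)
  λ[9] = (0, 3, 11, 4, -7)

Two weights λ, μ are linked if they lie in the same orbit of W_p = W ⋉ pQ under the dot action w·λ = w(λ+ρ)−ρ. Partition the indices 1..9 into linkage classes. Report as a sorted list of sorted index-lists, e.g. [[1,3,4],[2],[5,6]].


Dynkin diagram of C (from the 8 off-diagonal −1 entries): A_5.

Ā_17 reps of the 9 weights (A_5, coords as presented):

    λ_1 → (5, 5, 2, 4, 1)
    λ_2 → (5, 5, 2, 4, 1)
    λ_3 → (1, 2, 3, 2, 0)
    λ_4 → (5, 5, 2, 4, 1)
    λ_5 → (0, 4, 6, 1, 5)
    λ_6 → (0, 4, 6, 1, 5)
    λ_7 → (0, 4, 6, 1, 5)
    λ_8 → (1, 2, 3, 2, 0)
    λ_9 → (0, 4, 6, 1, 5)

Grouping the 9 weights by Ā_17-representative: 3 linkage classes.

[[1, 2, 4], [3, 8], [5, 6, 7, 9]]


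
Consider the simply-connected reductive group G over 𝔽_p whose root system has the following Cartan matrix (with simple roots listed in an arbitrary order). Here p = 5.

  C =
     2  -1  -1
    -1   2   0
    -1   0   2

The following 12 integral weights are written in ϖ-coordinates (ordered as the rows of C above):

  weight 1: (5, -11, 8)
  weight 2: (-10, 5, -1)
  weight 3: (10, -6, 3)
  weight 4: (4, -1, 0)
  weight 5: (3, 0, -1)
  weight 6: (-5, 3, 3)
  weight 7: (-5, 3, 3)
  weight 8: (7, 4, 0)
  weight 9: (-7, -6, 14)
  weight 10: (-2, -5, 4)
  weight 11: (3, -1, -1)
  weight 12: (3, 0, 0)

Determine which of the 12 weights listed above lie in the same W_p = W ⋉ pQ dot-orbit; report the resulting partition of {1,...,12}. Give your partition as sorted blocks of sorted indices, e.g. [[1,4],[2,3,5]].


Root system A_3: the 3×3 matrix C matches after relabeling.

λ_j+ρ reflected into Ā_5 (⟨·,θ^∨⟩≤5); 3-tuples as given:

    1: (4, 1, 0)
    2: (1, 3, 1)
    3: (4, 1, 0)
    4: (4, 1, 0)
    5: (4, 1, 0)
    6: (4, 0, 0)
    7: (4, 0, 0)
    8: (1, 3, 1)
    9: (4, 0, 0)
    10: (4, 1, 0)
    11: (4, 0, 0)
    12: (4, 0, 0)

The 12 indices split into 3 linkage classes (same alcove rep ⇔ same W_5-dot-orbit):

[[1, 3, 4, 5, 10], [2, 8], [6, 7, 9, 11, 12]]


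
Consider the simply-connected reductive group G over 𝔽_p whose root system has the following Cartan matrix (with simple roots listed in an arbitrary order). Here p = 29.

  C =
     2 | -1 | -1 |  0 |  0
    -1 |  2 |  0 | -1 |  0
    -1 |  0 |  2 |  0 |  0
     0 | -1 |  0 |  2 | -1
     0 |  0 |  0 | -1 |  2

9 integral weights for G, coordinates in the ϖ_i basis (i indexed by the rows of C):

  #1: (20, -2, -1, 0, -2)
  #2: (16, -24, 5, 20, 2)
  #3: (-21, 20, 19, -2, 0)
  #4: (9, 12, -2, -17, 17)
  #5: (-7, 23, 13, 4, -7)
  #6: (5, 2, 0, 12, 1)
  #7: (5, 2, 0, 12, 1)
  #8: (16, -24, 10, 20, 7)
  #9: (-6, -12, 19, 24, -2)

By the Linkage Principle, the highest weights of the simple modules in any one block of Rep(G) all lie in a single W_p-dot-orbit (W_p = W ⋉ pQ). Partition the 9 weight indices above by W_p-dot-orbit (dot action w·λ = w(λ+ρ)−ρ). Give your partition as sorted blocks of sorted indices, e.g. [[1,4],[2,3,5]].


Type A_5, rank 5, |W|=720; reorder rows/cols to standard.

Ā_29 reps of the 9 weights (A_5, coords as presented):

  1: (20, 0, 0, 1, 0)
  2: (6, 15, 0, 2, 1)
  3: (20, 0, 0, 1, 0)
  4: (6, 3, 1, 13, 2)
  5: (6, 15, 0, 2, 1)
  6: (6, 3, 1, 13, 2)
  7: (6, 3, 1, 13, 2)
  8: (6, 15, 0, 2, 1)
  9: (11, 5, 4, 8, 1)

The 9 indices split into 4 linkage classes (same alcove rep ⇔ same W_29-dot-orbit):

[[1, 3], [2, 5, 8], [4, 6, 7], [9]]


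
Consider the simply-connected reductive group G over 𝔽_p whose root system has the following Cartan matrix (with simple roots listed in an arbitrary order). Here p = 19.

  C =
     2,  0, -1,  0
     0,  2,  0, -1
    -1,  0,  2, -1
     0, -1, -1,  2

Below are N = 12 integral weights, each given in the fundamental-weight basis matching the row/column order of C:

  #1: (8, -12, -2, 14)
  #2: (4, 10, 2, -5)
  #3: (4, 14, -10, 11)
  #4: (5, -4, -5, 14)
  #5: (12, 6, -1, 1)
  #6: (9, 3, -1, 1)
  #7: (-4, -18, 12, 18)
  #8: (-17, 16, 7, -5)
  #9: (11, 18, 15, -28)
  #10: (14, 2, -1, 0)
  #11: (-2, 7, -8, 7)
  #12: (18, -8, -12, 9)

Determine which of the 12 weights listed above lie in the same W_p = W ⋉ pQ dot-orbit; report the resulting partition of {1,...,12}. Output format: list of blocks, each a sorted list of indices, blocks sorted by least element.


Dynkin diagram of C (from the 6 off-diagonal −1 entries): A_4.

Folding the 12 weights λ_j+ρ into Ā_19 (reps in the given 4-coord order):

  λ_1 → (4, 7, 1, 3)
  λ_2 → (4, 7, 1, 3)
  λ_3 → (4, 7, 1, 3)
  λ_4 → (2, 3, 4, 8)
  λ_5 → (10, 4, 0, 2)
  λ_6 → (10, 4, 0, 2)
  λ_7 → (10, 4, 0, 2)
  λ_8 → (2, 3, 4, 8)
  λ_9 → (8, 1, 3, 7)
  λ_10 → (15, 3, 0, 1)
  λ_11 → (7, 8, 1, 0)
  λ_12 → (8, 1, 3, 7)

6 distinct reps among the 12 weights ⇒ 6 W_19-linkage classes:

[[1, 2, 3], [4, 8], [5, 6, 7], [9, 12], [10], [11]]


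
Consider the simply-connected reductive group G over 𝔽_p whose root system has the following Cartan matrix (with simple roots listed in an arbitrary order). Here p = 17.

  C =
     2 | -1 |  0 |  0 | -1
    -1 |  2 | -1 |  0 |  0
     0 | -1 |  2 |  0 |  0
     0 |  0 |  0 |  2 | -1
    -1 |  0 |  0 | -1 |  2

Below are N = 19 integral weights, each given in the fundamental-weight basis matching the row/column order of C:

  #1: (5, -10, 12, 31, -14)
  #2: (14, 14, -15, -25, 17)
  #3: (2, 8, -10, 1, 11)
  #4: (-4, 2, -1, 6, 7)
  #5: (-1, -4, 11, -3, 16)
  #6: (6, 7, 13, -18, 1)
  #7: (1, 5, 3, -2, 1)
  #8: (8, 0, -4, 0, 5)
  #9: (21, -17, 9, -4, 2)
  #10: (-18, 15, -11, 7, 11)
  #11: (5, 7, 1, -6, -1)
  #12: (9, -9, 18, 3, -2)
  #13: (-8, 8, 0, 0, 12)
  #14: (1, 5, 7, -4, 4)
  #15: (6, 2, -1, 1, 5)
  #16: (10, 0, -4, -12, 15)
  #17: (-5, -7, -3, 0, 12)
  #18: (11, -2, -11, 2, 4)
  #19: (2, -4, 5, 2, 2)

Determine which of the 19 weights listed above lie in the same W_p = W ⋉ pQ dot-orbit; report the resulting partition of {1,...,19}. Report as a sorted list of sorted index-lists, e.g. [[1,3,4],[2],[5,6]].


Dynkin diagram of C (from the 8 off-diagonal −1 entries): A_5.

Alcove-folded reps (p=17, 19 weights, presented ϖ-order):

  1: (2, 6, 4, 1, 1)
  2: (7, 2, 1, 1, 6)
  3: (3, 0, 0, 7, 5)
  4: (3, 0, 0, 7, 5)
  5: (3, 0, 0, 7, 5)
  6: (3, 0, 0, 7, 5)
  7: (2, 6, 4, 1, 1)
  8: (7, 2, 1, 1, 6)
  9: (1, 8, 2, 0, 5)
  10: (1, 8, 2, 0, 5)
  11: (1, 8, 2, 0, 5)
  12: (2, 6, 4, 1, 1)
  13: (7, 2, 1, 1, 6)
  14: (2, 6, 4, 1, 1)
  15: (7, 2, 1, 1, 6)
  16: (1, 8, 2, 0, 5)
  17: (2, 6, 4, 1, 1)
  18: (1, 8, 2, 0, 5)
  19: (0, 3, 3, 3, 3)

Partition of {1..19} into 5 W_17-dot-orbits:

[[1, 7, 12, 14, 17], [2, 8, 13, 15], [3, 4, 5, 6], [9, 10, 11, 16, 18], [19]]


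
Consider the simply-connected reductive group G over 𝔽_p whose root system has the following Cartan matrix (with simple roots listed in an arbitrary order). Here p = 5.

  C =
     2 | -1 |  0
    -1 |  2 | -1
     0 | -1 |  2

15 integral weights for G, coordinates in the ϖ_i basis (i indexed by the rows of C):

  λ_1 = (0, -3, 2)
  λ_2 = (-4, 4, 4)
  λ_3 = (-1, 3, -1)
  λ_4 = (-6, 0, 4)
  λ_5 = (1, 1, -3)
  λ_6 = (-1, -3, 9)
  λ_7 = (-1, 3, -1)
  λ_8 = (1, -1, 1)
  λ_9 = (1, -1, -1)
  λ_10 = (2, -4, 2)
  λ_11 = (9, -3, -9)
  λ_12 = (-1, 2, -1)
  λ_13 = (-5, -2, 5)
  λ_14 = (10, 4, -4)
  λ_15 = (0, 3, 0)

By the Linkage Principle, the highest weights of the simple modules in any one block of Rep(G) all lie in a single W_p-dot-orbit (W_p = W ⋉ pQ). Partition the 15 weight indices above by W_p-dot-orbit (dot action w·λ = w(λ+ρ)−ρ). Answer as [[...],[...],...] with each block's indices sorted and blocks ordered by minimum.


Dynkin diagram of C (from the 4 off-diagonal −1 entries): A_3.

Ā_5 reps of the 15 weights (A_3, coords as presented):

  λ_1+ρ ↦ (1, 1, 1);  λ_2+ρ ↦ (2, 0, 0);  λ_3+ρ ↦ (0, 4, 0);  λ_4+ρ ↦ (0, 4, 0);  λ_5+ρ ↦ (2, 0, 2);  λ_6+ρ ↦ (0, 3, 0);  λ_7+ρ ↦ (0, 4, 0);  λ_8+ρ ↦ (2, 0, 2);  λ_9+ρ ↦ (2, 0, 0);  λ_10+ρ ↦ (0, 3, 0);  λ_11+ρ ↦ (2, 0, 0);  λ_12+ρ ↦ (0, 3, 0);  λ_13+ρ ↦ (0, 4, 0);  λ_14+ρ ↦ (2, 1, 0);  λ_15+ρ ↦ (0, 4, 0)

6 distinct reps among the 15 weights ⇒ 6 W_5-linkage classes:

[[1], [2, 9, 11], [3, 4, 7, 13, 15], [5, 8], [6, 10, 12], [14]]
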